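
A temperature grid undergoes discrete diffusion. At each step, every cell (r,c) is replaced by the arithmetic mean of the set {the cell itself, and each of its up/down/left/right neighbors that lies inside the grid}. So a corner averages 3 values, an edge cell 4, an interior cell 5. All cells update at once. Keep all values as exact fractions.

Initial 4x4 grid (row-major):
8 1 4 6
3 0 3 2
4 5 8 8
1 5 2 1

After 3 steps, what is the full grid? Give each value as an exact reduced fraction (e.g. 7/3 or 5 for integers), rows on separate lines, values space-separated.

After step 1:
  4 13/4 7/2 4
  15/4 12/5 17/5 19/4
  13/4 22/5 26/5 19/4
  10/3 13/4 4 11/3
After step 2:
  11/3 263/80 283/80 49/12
  67/20 86/25 77/20 169/40
  221/60 37/10 87/20 551/120
  59/18 899/240 967/240 149/36
After step 3:
  2473/720 8359/2400 1771/480 2843/720
  707/200 7051/2000 7761/2000 67/16
  1261/360 22703/6000 197/48 623/144
  7709/2160 5311/1440 1171/288 9187/2160

Answer: 2473/720 8359/2400 1771/480 2843/720
707/200 7051/2000 7761/2000 67/16
1261/360 22703/6000 197/48 623/144
7709/2160 5311/1440 1171/288 9187/2160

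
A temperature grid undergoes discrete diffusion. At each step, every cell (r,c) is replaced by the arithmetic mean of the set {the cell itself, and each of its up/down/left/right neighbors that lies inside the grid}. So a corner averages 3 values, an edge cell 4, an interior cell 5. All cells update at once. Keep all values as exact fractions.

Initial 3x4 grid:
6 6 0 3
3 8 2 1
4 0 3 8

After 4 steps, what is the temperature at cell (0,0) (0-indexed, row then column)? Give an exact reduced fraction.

Step 1: cell (0,0) = 5
Step 2: cell (0,0) = 61/12
Step 3: cell (0,0) = 799/180
Step 4: cell (0,0) = 61373/14400
Full grid after step 4:
  61373/14400 93013/24000 725117/216000 98023/32400
  3498863/864000 1375927/360000 150869/45000 1351069/432000
  503107/129600 392371/108000 41069/12000 23419/7200

Answer: 61373/14400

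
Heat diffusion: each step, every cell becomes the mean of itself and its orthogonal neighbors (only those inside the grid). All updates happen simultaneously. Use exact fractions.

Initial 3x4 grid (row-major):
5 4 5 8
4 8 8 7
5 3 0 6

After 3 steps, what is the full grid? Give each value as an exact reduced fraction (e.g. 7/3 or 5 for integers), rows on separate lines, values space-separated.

After step 1:
  13/3 11/2 25/4 20/3
  11/2 27/5 28/5 29/4
  4 4 17/4 13/3
After step 2:
  46/9 1289/240 1441/240 121/18
  577/120 26/5 23/4 477/80
  9/2 353/80 1091/240 95/18
After step 3:
  11009/2160 7807/1440 1717/288 841/135
  7063/1440 613/120 2197/400 1897/320
  3293/720 2239/480 1439/288 5683/1080

Answer: 11009/2160 7807/1440 1717/288 841/135
7063/1440 613/120 2197/400 1897/320
3293/720 2239/480 1439/288 5683/1080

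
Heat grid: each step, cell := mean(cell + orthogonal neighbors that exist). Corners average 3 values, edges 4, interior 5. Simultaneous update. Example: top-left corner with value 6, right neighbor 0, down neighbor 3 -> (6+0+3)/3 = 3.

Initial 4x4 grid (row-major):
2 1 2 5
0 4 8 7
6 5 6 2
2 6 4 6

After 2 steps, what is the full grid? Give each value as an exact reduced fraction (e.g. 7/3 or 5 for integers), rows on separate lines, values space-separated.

Answer: 25/12 217/80 979/240 85/18
217/80 393/100 47/10 1249/240
979/240 43/10 531/100 79/16
73/18 1189/240 75/16 59/12

Derivation:
After step 1:
  1 9/4 4 14/3
  3 18/5 27/5 11/2
  13/4 27/5 5 21/4
  14/3 17/4 11/2 4
After step 2:
  25/12 217/80 979/240 85/18
  217/80 393/100 47/10 1249/240
  979/240 43/10 531/100 79/16
  73/18 1189/240 75/16 59/12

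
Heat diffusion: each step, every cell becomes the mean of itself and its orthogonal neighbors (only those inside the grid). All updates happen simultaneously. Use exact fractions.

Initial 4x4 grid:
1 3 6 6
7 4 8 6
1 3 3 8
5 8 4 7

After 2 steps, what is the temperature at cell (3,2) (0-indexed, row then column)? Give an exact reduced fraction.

Step 1: cell (3,2) = 11/2
Step 2: cell (3,2) = 661/120
Full grid after step 2:
  125/36 215/48 413/80 25/4
  191/48 419/100 567/100 61/10
  943/240 23/5 259/50 92/15
  41/9 569/120 661/120 107/18

Answer: 661/120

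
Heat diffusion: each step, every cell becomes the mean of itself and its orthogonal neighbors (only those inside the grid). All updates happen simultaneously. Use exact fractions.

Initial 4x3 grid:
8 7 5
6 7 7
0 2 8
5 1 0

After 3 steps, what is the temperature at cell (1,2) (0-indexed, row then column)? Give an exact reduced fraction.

Step 1: cell (1,2) = 27/4
Step 2: cell (1,2) = 347/60
Step 3: cell (1,2) = 10091/1800
Full grid after step 3:
  4351/720 90163/14400 13583/2160
  1561/300 32387/6000 10091/1800
  2257/600 3997/1000 2557/600
  1031/360 1193/400 152/45

Answer: 10091/1800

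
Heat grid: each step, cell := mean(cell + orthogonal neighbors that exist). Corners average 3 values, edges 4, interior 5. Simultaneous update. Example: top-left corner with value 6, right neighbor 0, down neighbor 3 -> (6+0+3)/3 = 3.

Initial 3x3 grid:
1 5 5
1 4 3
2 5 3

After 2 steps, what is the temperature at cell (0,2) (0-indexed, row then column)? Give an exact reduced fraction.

Step 1: cell (0,2) = 13/3
Step 2: cell (0,2) = 71/18
Full grid after step 2:
  97/36 841/240 71/18
  53/20 83/25 307/80
  49/18 403/120 131/36

Answer: 71/18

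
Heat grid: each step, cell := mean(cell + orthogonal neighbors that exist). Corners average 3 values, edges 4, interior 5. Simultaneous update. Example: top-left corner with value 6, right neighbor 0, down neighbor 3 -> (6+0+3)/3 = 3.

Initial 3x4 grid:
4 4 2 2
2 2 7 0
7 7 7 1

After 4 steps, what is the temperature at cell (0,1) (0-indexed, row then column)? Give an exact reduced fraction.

Answer: 158851/43200

Derivation:
Step 1: cell (0,1) = 3
Step 2: cell (0,1) = 869/240
Step 3: cell (0,1) = 5041/1440
Step 4: cell (0,1) = 158851/43200
Full grid after step 4:
  98339/25920 158851/43200 5611/1728 19553/6480
  730229/172800 289723/72000 14781/4000 18517/5760
  117659/25920 194101/43200 6917/1728 23563/6480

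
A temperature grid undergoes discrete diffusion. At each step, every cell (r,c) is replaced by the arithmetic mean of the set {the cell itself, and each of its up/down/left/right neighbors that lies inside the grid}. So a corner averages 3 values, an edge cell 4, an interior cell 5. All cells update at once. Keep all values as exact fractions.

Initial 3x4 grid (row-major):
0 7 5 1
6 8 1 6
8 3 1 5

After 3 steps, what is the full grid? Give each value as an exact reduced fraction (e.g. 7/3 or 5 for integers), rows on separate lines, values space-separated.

Answer: 523/108 8333/1800 1193/300 2789/720
12239/2400 4551/1000 8237/2000 17263/4800
271/54 4229/900 2311/600 883/240

Derivation:
After step 1:
  13/3 5 7/2 4
  11/2 5 21/5 13/4
  17/3 5 5/2 4
After step 2:
  89/18 107/24 167/40 43/12
  41/8 247/50 369/100 309/80
  97/18 109/24 157/40 13/4
After step 3:
  523/108 8333/1800 1193/300 2789/720
  12239/2400 4551/1000 8237/2000 17263/4800
  271/54 4229/900 2311/600 883/240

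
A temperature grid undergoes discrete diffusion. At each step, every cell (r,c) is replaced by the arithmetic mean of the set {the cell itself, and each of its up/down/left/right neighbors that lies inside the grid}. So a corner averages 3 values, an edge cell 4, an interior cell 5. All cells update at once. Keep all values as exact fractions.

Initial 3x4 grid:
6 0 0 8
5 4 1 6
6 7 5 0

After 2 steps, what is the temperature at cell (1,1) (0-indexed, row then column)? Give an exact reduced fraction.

Answer: 397/100

Derivation:
Step 1: cell (1,1) = 17/5
Step 2: cell (1,1) = 397/100
Full grid after step 2:
  137/36 709/240 757/240 32/9
  1099/240 397/100 317/100 917/240
  67/12 363/80 937/240 32/9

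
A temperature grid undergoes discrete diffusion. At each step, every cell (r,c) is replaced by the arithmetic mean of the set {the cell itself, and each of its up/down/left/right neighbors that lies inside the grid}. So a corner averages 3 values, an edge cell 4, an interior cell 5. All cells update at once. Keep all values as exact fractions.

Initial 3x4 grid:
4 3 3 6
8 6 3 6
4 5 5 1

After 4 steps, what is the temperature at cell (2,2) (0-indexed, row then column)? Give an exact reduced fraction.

Answer: 52969/12000

Derivation:
Step 1: cell (2,2) = 7/2
Step 2: cell (2,2) = 171/40
Step 3: cell (2,2) = 1707/400
Step 4: cell (2,2) = 52969/12000
Full grid after step 4:
  52361/10800 110773/24000 35271/8000 3411/800
  2138099/432000 212509/45000 87329/20000 76781/18000
  325291/64800 511541/108000 52969/12000 45361/10800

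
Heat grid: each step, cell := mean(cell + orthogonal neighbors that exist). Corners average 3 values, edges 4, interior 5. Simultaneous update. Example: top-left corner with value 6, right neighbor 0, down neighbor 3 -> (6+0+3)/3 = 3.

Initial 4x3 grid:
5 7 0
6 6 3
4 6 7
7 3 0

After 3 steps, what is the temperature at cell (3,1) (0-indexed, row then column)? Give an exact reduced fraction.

Answer: 2669/600

Derivation:
Step 1: cell (3,1) = 4
Step 2: cell (3,1) = 43/10
Step 3: cell (3,1) = 2669/600
Full grid after step 3:
  1891/360 34133/7200 4693/1080
  1577/300 14737/3000 15499/3600
  4631/900 2347/500 15349/3600
  1289/270 2669/600 1099/270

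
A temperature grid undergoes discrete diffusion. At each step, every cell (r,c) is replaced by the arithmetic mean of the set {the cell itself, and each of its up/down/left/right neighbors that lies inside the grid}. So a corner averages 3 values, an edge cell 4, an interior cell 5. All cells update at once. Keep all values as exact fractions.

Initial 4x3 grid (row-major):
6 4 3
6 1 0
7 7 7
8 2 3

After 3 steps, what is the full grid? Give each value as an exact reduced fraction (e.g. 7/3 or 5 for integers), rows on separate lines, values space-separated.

After step 1:
  16/3 7/2 7/3
  5 18/5 11/4
  7 24/5 17/4
  17/3 5 4
After step 2:
  83/18 443/120 103/36
  157/30 393/100 97/30
  337/60 493/100 79/20
  53/9 73/15 53/12
After step 3:
  4873/1080 27169/7200 3523/1080
  4363/900 12611/3000 12577/3600
  9751/1800 1747/375 1653/400
  2947/540 4523/900 397/90

Answer: 4873/1080 27169/7200 3523/1080
4363/900 12611/3000 12577/3600
9751/1800 1747/375 1653/400
2947/540 4523/900 397/90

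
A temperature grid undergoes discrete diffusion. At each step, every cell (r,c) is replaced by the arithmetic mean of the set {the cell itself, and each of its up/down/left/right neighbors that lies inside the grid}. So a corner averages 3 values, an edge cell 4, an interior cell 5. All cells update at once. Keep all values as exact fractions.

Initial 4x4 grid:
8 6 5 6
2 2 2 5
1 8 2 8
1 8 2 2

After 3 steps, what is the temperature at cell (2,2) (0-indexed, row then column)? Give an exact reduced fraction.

Step 1: cell (2,2) = 22/5
Step 2: cell (2,2) = 391/100
Step 3: cell (2,2) = 67/16
Full grid after step 3:
  1921/432 4063/900 1063/225 5131/1080
  28679/7200 25319/6000 12811/3000 16573/3600
  27191/7200 11611/3000 67/16 1681/400
  3991/1080 28571/7200 3187/800 3013/720

Answer: 67/16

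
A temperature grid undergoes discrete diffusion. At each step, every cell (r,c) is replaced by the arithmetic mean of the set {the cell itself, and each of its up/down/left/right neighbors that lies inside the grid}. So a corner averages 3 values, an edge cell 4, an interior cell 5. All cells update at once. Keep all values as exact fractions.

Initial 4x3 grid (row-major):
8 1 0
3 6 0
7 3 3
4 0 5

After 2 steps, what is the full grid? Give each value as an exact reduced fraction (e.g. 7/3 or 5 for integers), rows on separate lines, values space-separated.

Answer: 55/12 641/240 19/9
337/80 92/25 119/60
1063/240 82/25 43/15
131/36 197/60 101/36

Derivation:
After step 1:
  4 15/4 1/3
  6 13/5 9/4
  17/4 19/5 11/4
  11/3 3 8/3
After step 2:
  55/12 641/240 19/9
  337/80 92/25 119/60
  1063/240 82/25 43/15
  131/36 197/60 101/36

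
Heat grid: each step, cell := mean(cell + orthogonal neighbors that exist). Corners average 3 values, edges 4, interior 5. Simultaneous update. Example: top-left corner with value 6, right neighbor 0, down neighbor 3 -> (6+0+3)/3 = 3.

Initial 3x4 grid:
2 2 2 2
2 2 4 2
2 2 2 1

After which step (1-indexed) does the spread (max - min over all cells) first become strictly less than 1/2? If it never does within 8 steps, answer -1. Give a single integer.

Answer: 2

Derivation:
Step 1: max=5/2, min=5/3, spread=5/6
Step 2: max=59/25, min=2, spread=9/25
  -> spread < 1/2 first at step 2
Step 3: max=453/200, min=413/200, spread=1/5
Step 4: max=95557/43200, min=15007/7200, spread=1103/8640
Step 5: max=4746089/2160000, min=506911/240000, spread=18389/216000
Step 6: max=340174997/155520000, min=380873/180000, spread=444029/6220800
Step 7: max=20315276423/9331200000, min=826910627/388800000, spread=3755371/74649600
Step 8: max=405648171719/186624000000, min=49704050543/23328000000, spread=64126139/1492992000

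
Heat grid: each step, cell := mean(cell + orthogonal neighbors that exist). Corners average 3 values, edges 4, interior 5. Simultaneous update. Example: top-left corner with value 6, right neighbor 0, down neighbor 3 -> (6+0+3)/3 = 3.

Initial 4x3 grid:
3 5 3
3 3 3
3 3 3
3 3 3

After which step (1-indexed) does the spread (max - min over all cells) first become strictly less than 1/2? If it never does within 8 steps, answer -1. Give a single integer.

Answer: 3

Derivation:
Step 1: max=11/3, min=3, spread=2/3
Step 2: max=427/120, min=3, spread=67/120
Step 3: max=3677/1080, min=3, spread=437/1080
  -> spread < 1/2 first at step 3
Step 4: max=1453531/432000, min=1509/500, spread=29951/86400
Step 5: max=12879821/3888000, min=10283/3375, spread=206761/777600
Step 6: max=5121795571/1555200000, min=8265671/2700000, spread=14430763/62208000
Step 7: max=305043741689/93312000000, min=665652727/216000000, spread=139854109/746496000
Step 8: max=18218631890251/5598720000000, min=60171228977/19440000000, spread=7114543559/44789760000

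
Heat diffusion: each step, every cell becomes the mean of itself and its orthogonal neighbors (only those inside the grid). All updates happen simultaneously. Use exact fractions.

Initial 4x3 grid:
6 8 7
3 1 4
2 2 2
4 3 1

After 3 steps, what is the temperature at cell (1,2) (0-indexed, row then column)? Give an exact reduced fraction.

Answer: 26981/7200

Derivation:
Step 1: cell (1,2) = 7/2
Step 2: cell (1,2) = 941/240
Step 3: cell (1,2) = 26981/7200
Full grid after step 3:
  9901/2160 11177/2400 10301/2160
  26431/7200 1909/500 26981/7200
  7087/2400 341/125 6737/2400
  125/48 1999/800 113/48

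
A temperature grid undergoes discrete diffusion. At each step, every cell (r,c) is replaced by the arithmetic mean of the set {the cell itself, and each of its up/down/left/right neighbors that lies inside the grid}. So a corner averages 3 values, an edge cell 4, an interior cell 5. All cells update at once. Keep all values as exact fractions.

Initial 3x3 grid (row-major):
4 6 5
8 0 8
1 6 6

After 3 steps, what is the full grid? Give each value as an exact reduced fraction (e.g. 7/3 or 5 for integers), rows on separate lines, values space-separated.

After step 1:
  6 15/4 19/3
  13/4 28/5 19/4
  5 13/4 20/3
After step 2:
  13/3 1301/240 89/18
  397/80 103/25 467/80
  23/6 1231/240 44/9
After step 3:
  883/180 67747/14400 5833/1080
  20699/4800 2547/500 23749/4800
  557/120 64697/14400 1427/270

Answer: 883/180 67747/14400 5833/1080
20699/4800 2547/500 23749/4800
557/120 64697/14400 1427/270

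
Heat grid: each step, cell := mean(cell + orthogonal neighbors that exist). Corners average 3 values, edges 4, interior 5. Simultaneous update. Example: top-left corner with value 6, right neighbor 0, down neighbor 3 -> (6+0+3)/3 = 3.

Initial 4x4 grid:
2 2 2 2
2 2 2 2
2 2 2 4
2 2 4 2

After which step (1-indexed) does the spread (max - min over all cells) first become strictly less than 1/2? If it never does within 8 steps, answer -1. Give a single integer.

Step 1: max=10/3, min=2, spread=4/3
Step 2: max=167/60, min=2, spread=47/60
Step 3: max=751/270, min=2, spread=211/270
Step 4: max=21241/8100, min=2, spread=5041/8100
Step 5: max=624643/243000, min=4579/2250, spread=130111/243000
Step 6: max=18222367/7290000, min=277159/135000, spread=3255781/7290000
  -> spread < 1/2 first at step 6
Step 7: max=537753691/218700000, min=281107/135000, spread=82360351/218700000
Step 8: max=15873316891/6561000000, min=51106441/24300000, spread=2074577821/6561000000

Answer: 6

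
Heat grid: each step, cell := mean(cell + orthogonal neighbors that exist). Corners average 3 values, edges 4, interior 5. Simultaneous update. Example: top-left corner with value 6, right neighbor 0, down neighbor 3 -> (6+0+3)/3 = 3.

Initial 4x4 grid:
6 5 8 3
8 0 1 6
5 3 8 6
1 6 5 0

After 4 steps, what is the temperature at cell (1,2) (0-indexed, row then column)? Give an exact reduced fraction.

Answer: 100433/22500

Derivation:
Step 1: cell (1,2) = 23/5
Step 2: cell (1,2) = 417/100
Step 3: cell (1,2) = 1714/375
Step 4: cell (1,2) = 100433/22500
Full grid after step 4:
  9682/2025 251741/54000 252379/54000 74629/16200
  246131/54000 204959/45000 100433/22500 62041/13500
  78677/18000 42857/10000 398807/90000 29813/6750
  15113/3600 153419/36000 462413/108000 143483/32400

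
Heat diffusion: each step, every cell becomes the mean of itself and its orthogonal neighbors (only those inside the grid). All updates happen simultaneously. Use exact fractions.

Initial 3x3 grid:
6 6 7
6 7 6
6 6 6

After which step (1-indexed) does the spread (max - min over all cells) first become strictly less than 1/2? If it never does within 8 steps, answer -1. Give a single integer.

Step 1: max=13/2, min=6, spread=1/2
Step 2: max=58/9, min=489/80, spread=239/720
  -> spread < 1/2 first at step 2
Step 3: max=45527/7200, min=2207/360, spread=1387/7200
Step 4: max=204841/32400, min=133669/21600, spread=347/2592
Step 5: max=12218477/1944000, min=8023943/1296000, spread=2921/31104
Step 6: max=732266269/116640000, min=483050221/77760000, spread=24611/373248
Step 7: max=43842087593/6998400000, min=29012090687/4665600000, spread=207329/4478976
Step 8: max=2628268475521/419904000000, min=1743081926389/279936000000, spread=1746635/53747712

Answer: 2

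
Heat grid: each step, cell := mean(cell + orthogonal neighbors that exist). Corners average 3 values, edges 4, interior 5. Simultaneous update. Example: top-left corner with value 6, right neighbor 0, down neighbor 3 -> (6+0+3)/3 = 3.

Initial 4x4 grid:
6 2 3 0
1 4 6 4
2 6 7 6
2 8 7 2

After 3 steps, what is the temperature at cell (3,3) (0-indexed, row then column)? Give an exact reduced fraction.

Step 1: cell (3,3) = 5
Step 2: cell (3,3) = 21/4
Step 3: cell (3,3) = 643/120
Full grid after step 3:
  1183/360 107/30 127/36 7493/2160
  175/48 3979/1000 25679/6000 5899/1440
  4811/1200 9451/2000 5093/1000 11837/2400
  3193/720 12037/2400 4359/800 643/120

Answer: 643/120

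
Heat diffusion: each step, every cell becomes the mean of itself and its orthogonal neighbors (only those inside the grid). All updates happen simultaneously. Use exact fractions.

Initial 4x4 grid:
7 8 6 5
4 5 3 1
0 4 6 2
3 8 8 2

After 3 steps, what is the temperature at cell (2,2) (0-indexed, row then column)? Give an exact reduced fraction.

Answer: 1753/400

Derivation:
Step 1: cell (2,2) = 23/5
Step 2: cell (2,2) = 443/100
Step 3: cell (2,2) = 1753/400
Full grid after step 3:
  11423/2160 9569/1800 2893/600 1507/360
  33581/7200 28733/6000 4419/1000 4621/1200
  6041/1440 2701/600 1753/400 1563/400
  4613/1080 6713/1440 11263/2400 343/80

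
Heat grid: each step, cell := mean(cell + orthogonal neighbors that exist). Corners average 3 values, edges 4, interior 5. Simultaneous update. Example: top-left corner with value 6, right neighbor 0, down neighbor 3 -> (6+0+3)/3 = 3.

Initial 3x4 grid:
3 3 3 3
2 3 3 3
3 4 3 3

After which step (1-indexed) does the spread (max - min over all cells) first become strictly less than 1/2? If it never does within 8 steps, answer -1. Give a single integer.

Step 1: max=13/4, min=8/3, spread=7/12
Step 2: max=25/8, min=101/36, spread=23/72
  -> spread < 1/2 first at step 2
Step 3: max=743/240, min=1235/432, spread=32/135
Step 4: max=6623/2160, min=15041/5184, spread=4271/25920
Step 5: max=197993/64800, min=4553087/1555200, spread=39749/311040
Step 6: max=5922041/1944000, min=274860853/93312000, spread=1879423/18662400
Step 7: max=177155117/58320000, min=16562956607/5598720000, spread=3551477/44789760
Step 8: max=21208818131/6998400000, min=996862474813/335923200000, spread=846431819/13436928000

Answer: 2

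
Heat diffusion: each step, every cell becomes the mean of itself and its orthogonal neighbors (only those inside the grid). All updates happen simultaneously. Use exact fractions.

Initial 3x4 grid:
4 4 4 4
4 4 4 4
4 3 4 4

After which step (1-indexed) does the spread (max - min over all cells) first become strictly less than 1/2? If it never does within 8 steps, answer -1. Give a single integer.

Step 1: max=4, min=11/3, spread=1/3
  -> spread < 1/2 first at step 1
Step 2: max=4, min=449/120, spread=31/120
Step 3: max=4, min=4109/1080, spread=211/1080
Step 4: max=7153/1800, min=415103/108000, spread=14077/108000
Step 5: max=428317/108000, min=3747593/972000, spread=5363/48600
Step 6: max=237131/60000, min=112899191/29160000, spread=93859/1166400
Step 7: max=383463533/97200000, min=6788125519/1749600000, spread=4568723/69984000
Step 8: max=11482381111/2916000000, min=408123564371/104976000000, spread=8387449/167961600

Answer: 1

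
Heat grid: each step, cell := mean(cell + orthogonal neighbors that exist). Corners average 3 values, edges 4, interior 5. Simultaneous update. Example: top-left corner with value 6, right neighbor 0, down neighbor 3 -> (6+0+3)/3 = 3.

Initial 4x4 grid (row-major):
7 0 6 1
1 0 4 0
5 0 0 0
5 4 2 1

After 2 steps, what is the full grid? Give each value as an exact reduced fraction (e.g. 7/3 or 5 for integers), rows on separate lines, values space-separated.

Answer: 55/18 29/12 31/12 19/9
29/12 113/50 41/25 35/24
187/60 19/10 7/5 37/40
61/18 329/120 67/40 1

Derivation:
After step 1:
  8/3 13/4 11/4 7/3
  13/4 1 2 5/4
  11/4 9/5 6/5 1/4
  14/3 11/4 7/4 1
After step 2:
  55/18 29/12 31/12 19/9
  29/12 113/50 41/25 35/24
  187/60 19/10 7/5 37/40
  61/18 329/120 67/40 1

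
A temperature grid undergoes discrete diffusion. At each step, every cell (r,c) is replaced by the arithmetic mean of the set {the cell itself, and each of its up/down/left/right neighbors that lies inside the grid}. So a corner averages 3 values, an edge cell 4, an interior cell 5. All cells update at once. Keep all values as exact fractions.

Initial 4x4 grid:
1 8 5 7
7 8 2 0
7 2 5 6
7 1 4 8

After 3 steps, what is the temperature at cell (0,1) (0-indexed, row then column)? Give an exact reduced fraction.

Step 1: cell (0,1) = 11/2
Step 2: cell (0,1) = 163/30
Step 3: cell (0,1) = 3737/720
Full grid after step 3:
  5947/1080 3737/720 1909/400 319/72
  1927/360 3017/600 4549/1000 2641/600
  3029/600 4733/1000 4491/1000 2717/600
  577/120 1821/400 5479/1200 1693/360

Answer: 3737/720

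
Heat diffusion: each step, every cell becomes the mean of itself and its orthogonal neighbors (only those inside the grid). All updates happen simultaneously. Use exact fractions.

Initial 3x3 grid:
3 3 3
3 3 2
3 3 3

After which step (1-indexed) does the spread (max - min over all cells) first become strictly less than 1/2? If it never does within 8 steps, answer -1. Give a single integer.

Answer: 1

Derivation:
Step 1: max=3, min=8/3, spread=1/3
  -> spread < 1/2 first at step 1
Step 2: max=3, min=653/240, spread=67/240
Step 3: max=593/200, min=6043/2160, spread=1807/10800
Step 4: max=15839/5400, min=2434037/864000, spread=33401/288000
Step 5: max=1576609/540000, min=22098067/7776000, spread=3025513/38880000
Step 6: max=83644051/28800000, min=8866273133/3110400000, spread=53531/995328
Step 7: max=22536883949/7776000000, min=533839074151/186624000000, spread=450953/11943936
Step 8: max=2698351389481/933120000000, min=32083416439397/11197440000000, spread=3799043/143327232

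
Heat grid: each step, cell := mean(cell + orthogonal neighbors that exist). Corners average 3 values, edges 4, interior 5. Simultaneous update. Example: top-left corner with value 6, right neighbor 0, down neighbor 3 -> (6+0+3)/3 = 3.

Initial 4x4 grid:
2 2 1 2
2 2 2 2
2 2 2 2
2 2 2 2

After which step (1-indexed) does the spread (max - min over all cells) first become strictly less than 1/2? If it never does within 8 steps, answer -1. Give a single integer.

Step 1: max=2, min=5/3, spread=1/3
  -> spread < 1/2 first at step 1
Step 2: max=2, min=209/120, spread=31/120
Step 3: max=2, min=1949/1080, spread=211/1080
Step 4: max=2, min=199157/108000, spread=16843/108000
Step 5: max=17921/9000, min=1805357/972000, spread=130111/972000
Step 6: max=1072841/540000, min=54677633/29160000, spread=3255781/29160000
Step 7: max=1068893/540000, min=1649246309/874800000, spread=82360351/874800000
Step 8: max=191893559/97200000, min=49736683109/26244000000, spread=2074577821/26244000000

Answer: 1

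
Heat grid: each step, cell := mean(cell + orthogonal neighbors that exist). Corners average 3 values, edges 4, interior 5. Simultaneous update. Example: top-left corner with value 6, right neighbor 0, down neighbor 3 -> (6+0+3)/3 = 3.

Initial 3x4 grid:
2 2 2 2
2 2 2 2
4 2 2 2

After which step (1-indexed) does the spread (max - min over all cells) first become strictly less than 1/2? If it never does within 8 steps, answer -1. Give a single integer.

Step 1: max=8/3, min=2, spread=2/3
Step 2: max=23/9, min=2, spread=5/9
Step 3: max=257/108, min=2, spread=41/108
  -> spread < 1/2 first at step 3
Step 4: max=30137/12960, min=2, spread=4217/12960
Step 5: max=1764349/777600, min=7279/3600, spread=38417/155520
Step 6: max=104512211/46656000, min=146597/72000, spread=1903471/9331200
Step 7: max=6199709089/2799360000, min=4435759/2160000, spread=18038617/111974400
Step 8: max=369191382851/167961600000, min=401726759/194400000, spread=883978523/6718464000

Answer: 3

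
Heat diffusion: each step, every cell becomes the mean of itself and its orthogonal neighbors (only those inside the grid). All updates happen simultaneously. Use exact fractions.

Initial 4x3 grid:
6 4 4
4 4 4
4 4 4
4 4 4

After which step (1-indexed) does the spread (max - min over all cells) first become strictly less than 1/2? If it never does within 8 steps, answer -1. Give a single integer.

Step 1: max=14/3, min=4, spread=2/3
Step 2: max=41/9, min=4, spread=5/9
Step 3: max=473/108, min=4, spread=41/108
  -> spread < 1/2 first at step 3
Step 4: max=56057/12960, min=4, spread=4217/12960
Step 5: max=3319549/777600, min=14479/3600, spread=38417/155520
Step 6: max=197824211/46656000, min=290597/72000, spread=1903471/9331200
Step 7: max=11798429089/2799360000, min=8755759/2160000, spread=18038617/111974400
Step 8: max=705114582851/167961600000, min=790526759/194400000, spread=883978523/6718464000

Answer: 3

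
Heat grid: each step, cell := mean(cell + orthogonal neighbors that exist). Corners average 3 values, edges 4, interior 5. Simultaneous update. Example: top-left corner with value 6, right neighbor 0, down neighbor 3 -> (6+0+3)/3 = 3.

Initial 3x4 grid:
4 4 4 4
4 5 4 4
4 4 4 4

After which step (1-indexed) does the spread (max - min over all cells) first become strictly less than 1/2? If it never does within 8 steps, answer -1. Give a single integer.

Answer: 1

Derivation:
Step 1: max=17/4, min=4, spread=1/4
  -> spread < 1/2 first at step 1
Step 2: max=423/100, min=4, spread=23/100
Step 3: max=20011/4800, min=1613/400, spread=131/960
Step 4: max=179351/43200, min=29191/7200, spread=841/8640
Step 5: max=71662051/17280000, min=5853373/1440000, spread=56863/691200
Step 6: max=643614341/155520000, min=52829543/12960000, spread=386393/6220800
Step 7: max=257225723131/62208000000, min=21156358813/5184000000, spread=26795339/497664000
Step 8: max=15413735714129/3732480000000, min=1271246149667/311040000000, spread=254051069/5971968000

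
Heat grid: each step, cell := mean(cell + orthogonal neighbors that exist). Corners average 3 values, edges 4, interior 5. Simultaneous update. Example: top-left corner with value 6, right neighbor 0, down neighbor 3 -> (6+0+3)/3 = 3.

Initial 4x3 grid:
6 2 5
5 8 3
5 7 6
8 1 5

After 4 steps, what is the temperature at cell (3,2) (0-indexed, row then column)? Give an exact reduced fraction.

Step 1: cell (3,2) = 4
Step 2: cell (3,2) = 29/6
Step 3: cell (3,2) = 49/10
Step 4: cell (3,2) = 216551/43200
Full grid after step 4:
  664093/129600 4259947/864000 629893/129600
  1132523/216000 1850033/360000 1066523/216000
  1154263/216000 1868333/360000 362921/72000
  684053/129600 4438207/864000 216551/43200

Answer: 216551/43200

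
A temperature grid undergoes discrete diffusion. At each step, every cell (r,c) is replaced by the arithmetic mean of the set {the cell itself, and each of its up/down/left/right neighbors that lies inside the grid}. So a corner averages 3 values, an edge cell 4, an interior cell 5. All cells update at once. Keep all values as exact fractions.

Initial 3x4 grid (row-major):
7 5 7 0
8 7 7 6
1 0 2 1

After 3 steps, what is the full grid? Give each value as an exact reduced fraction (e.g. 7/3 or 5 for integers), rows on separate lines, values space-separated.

After step 1:
  20/3 13/2 19/4 13/3
  23/4 27/5 29/5 7/2
  3 5/2 5/2 3
After step 2:
  227/36 1399/240 1283/240 151/36
  1249/240 519/100 439/100 499/120
  15/4 67/20 69/20 3
After step 3:
  3121/540 40807/7200 35567/7200 9863/2160
  73619/14400 7189/1500 27041/6000 28337/7200
  2953/720 787/200 1419/400 1273/360

Answer: 3121/540 40807/7200 35567/7200 9863/2160
73619/14400 7189/1500 27041/6000 28337/7200
2953/720 787/200 1419/400 1273/360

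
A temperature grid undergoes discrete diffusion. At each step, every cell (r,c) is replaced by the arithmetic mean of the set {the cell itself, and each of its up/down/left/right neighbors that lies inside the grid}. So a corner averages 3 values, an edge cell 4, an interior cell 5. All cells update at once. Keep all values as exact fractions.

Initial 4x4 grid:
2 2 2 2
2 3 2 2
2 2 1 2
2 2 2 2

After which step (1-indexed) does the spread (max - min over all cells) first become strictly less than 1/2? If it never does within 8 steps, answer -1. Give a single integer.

Step 1: max=9/4, min=7/4, spread=1/2
Step 2: max=13/6, min=11/6, spread=1/3
  -> spread < 1/2 first at step 2
Step 3: max=767/360, min=673/360, spread=47/180
Step 4: max=22937/10800, min=20263/10800, spread=1337/5400
Step 5: max=681227/324000, min=614773/324000, spread=33227/162000
Step 6: max=20289917/9720000, min=18590083/9720000, spread=849917/4860000
Step 7: max=604578407/291600000, min=561821593/291600000, spread=21378407/145800000
Step 8: max=18036072197/8748000000, min=16955927803/8748000000, spread=540072197/4374000000

Answer: 2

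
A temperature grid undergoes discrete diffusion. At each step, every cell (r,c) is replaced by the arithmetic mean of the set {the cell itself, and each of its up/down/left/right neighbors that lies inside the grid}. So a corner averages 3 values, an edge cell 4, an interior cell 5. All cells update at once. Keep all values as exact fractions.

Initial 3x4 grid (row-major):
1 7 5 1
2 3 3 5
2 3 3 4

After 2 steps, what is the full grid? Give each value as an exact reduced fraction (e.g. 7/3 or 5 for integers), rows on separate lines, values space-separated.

After step 1:
  10/3 4 4 11/3
  2 18/5 19/5 13/4
  7/3 11/4 13/4 4
After step 2:
  28/9 56/15 58/15 131/36
  169/60 323/100 179/50 883/240
  85/36 179/60 69/20 7/2

Answer: 28/9 56/15 58/15 131/36
169/60 323/100 179/50 883/240
85/36 179/60 69/20 7/2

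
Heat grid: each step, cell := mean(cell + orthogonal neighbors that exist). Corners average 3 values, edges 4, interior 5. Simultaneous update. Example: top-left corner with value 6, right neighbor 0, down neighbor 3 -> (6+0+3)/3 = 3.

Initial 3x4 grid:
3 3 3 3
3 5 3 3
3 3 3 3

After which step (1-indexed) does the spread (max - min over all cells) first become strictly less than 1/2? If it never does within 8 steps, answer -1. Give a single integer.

Step 1: max=7/2, min=3, spread=1/2
Step 2: max=173/50, min=3, spread=23/50
  -> spread < 1/2 first at step 2
Step 3: max=8011/2400, min=613/200, spread=131/480
Step 4: max=71351/21600, min=11191/3600, spread=841/4320
Step 5: max=28462051/8640000, min=2253373/720000, spread=56863/345600
Step 6: max=254814341/77760000, min=20429543/6480000, spread=386393/3110400
Step 7: max=101705723131/31104000000, min=8196358813/2592000000, spread=26795339/248832000
Step 8: max=6082535714129/1866240000000, min=493646149667/155520000000, spread=254051069/2985984000

Answer: 2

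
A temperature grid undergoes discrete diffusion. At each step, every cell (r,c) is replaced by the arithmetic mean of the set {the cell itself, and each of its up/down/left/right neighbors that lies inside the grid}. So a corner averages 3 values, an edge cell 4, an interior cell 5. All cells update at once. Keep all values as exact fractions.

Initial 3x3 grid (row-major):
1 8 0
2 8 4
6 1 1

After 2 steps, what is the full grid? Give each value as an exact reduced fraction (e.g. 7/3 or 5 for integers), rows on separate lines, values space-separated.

Answer: 73/18 991/240 23/6
931/240 407/100 277/80
15/4 17/5 37/12

Derivation:
After step 1:
  11/3 17/4 4
  17/4 23/5 13/4
  3 4 2
After step 2:
  73/18 991/240 23/6
  931/240 407/100 277/80
  15/4 17/5 37/12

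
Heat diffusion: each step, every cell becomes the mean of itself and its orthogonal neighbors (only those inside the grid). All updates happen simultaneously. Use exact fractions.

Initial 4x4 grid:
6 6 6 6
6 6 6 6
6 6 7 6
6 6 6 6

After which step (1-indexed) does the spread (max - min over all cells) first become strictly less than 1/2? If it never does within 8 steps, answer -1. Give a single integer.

Step 1: max=25/4, min=6, spread=1/4
  -> spread < 1/2 first at step 1
Step 2: max=311/50, min=6, spread=11/50
Step 3: max=14767/2400, min=6, spread=367/2400
Step 4: max=66371/10800, min=3613/600, spread=1337/10800
Step 5: max=1985669/324000, min=108469/18000, spread=33227/324000
Step 6: max=59534327/9720000, min=652049/108000, spread=849917/9720000
Step 7: max=1783314347/291600000, min=9788533/1620000, spread=21378407/291600000
Step 8: max=53454462371/8748000000, min=2939688343/486000000, spread=540072197/8748000000

Answer: 1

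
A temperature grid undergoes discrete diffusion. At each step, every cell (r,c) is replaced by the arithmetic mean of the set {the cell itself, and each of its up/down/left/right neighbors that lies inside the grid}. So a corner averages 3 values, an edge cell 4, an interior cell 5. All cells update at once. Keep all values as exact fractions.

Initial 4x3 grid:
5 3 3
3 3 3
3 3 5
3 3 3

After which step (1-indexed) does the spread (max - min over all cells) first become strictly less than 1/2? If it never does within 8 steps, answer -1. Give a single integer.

Answer: 3

Derivation:
Step 1: max=11/3, min=3, spread=2/3
Step 2: max=32/9, min=3, spread=5/9
Step 3: max=1831/540, min=1139/360, spread=49/216
  -> spread < 1/2 first at step 3
Step 4: max=218869/64800, min=34369/10800, spread=2531/12960
Step 5: max=86873089/25920000, min=349391/108000, spread=3019249/25920000
Step 6: max=86636711/25920000, min=31559051/9720000, spread=297509/3110400
Step 7: max=311092799209/93312000000, min=476085521/145800000, spread=6398065769/93312000000
Step 8: max=932545464773/279936000000, min=19085378951/5832000000, spread=131578201/2239488000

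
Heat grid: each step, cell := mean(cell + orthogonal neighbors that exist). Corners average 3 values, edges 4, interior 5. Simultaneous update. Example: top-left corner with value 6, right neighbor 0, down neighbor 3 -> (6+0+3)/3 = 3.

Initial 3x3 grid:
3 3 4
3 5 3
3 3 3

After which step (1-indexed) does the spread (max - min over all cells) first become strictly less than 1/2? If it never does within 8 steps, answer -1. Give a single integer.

Answer: 2

Derivation:
Step 1: max=15/4, min=3, spread=3/4
Step 2: max=65/18, min=129/40, spread=139/360
  -> spread < 1/2 first at step 2
Step 3: max=50323/14400, min=587/180, spread=1121/4800
Step 4: max=225509/64800, min=480301/144000, spread=187471/1296000
Step 5: max=13347223/3888000, min=2163683/648000, spread=2921/31104
Step 6: max=800402381/233280000, min=130836751/38880000, spread=24611/373248
Step 7: max=47803540207/13996800000, min=7859272847/2332800000, spread=207329/4478976
Step 8: max=2864652139829/839808000000, min=472893494659/139968000000, spread=1746635/53747712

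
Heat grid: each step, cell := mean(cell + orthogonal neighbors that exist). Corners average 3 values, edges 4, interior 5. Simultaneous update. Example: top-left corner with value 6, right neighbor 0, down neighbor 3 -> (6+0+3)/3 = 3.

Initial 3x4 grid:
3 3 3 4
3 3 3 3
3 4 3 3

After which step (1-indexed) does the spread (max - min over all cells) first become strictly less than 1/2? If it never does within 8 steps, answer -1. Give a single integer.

Answer: 1

Derivation:
Step 1: max=10/3, min=3, spread=1/3
  -> spread < 1/2 first at step 1
Step 2: max=59/18, min=3, spread=5/18
Step 3: max=3451/1080, min=2219/720, spread=49/432
Step 4: max=413269/129600, min=66769/21600, spread=2531/25920
Step 5: max=164633089/51840000, min=673391/216000, spread=3019249/51840000
Step 6: max=164396711/51840000, min=60719051/19440000, spread=297509/6220800
Step 7: max=591028799209/186624000000, min=913485521/291600000, spread=6398065769/186624000000
Step 8: max=1772353464773/559872000000, min=36581378951/11664000000, spread=131578201/4478976000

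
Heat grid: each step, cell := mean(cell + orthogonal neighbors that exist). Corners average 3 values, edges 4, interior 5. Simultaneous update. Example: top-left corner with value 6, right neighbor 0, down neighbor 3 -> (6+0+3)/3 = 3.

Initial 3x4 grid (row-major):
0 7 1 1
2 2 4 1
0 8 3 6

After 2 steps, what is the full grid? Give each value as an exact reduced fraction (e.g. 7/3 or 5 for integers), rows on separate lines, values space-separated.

Answer: 13/6 267/80 179/80 29/12
179/60 271/100 183/50 143/60
91/36 493/120 421/120 139/36

Derivation:
After step 1:
  3 5/2 13/4 1
  1 23/5 11/5 3
  10/3 13/4 21/4 10/3
After step 2:
  13/6 267/80 179/80 29/12
  179/60 271/100 183/50 143/60
  91/36 493/120 421/120 139/36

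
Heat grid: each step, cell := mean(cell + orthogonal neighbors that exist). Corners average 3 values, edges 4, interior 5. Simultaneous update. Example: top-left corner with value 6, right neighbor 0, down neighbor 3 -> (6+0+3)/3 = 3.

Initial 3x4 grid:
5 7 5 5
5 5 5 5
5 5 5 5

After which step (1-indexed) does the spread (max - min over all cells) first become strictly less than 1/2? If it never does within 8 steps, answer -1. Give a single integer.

Answer: 3

Derivation:
Step 1: max=17/3, min=5, spread=2/3
Step 2: max=331/60, min=5, spread=31/60
Step 3: max=2911/540, min=5, spread=211/540
  -> spread < 1/2 first at step 3
Step 4: max=286897/54000, min=4547/900, spread=14077/54000
Step 5: max=2570407/486000, min=273683/54000, spread=5363/24300
Step 6: max=76640809/14580000, min=152869/30000, spread=93859/583200
Step 7: max=4584274481/874800000, min=248336467/48600000, spread=4568723/34992000
Step 8: max=274220435629/52488000000, min=7471618889/1458000000, spread=8387449/83980800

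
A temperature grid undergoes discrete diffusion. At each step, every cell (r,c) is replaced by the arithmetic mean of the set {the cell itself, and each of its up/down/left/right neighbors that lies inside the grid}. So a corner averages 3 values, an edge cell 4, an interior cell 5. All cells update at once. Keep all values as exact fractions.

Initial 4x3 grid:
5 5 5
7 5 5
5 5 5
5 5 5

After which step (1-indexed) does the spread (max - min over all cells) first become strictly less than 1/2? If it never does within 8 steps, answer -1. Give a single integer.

Step 1: max=17/3, min=5, spread=2/3
Step 2: max=331/60, min=5, spread=31/60
Step 3: max=2911/540, min=5, spread=211/540
  -> spread < 1/2 first at step 3
Step 4: max=286897/54000, min=4547/900, spread=14077/54000
Step 5: max=2570407/486000, min=273683/54000, spread=5363/24300
Step 6: max=76640809/14580000, min=152869/30000, spread=93859/583200
Step 7: max=4584274481/874800000, min=248336467/48600000, spread=4568723/34992000
Step 8: max=274220435629/52488000000, min=7471618889/1458000000, spread=8387449/83980800

Answer: 3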